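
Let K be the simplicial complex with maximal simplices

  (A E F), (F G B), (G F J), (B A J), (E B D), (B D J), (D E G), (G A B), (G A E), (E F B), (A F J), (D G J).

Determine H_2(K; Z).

H_2 = 0.

Order the vertices as A < B < D < E < F < G < J. Listing each simplex with vertices in this order, K has dimension 2 with simplices:

  0-simplices (7): A, B, D, E, F, G, J
  1-simplices (18): AB, AE, AF, AG, AJ, BD, BE, BF, BG, BJ, DE, DG, DJ, EF, EG, FG, FJ, GJ
  2-simplices (12): ABG, ABJ, AEF, AEG, AFJ, BDE, BDJ, BEF, BFG, DEG, DGJ, FGJ

Hence C_0 ≅ Z^7, C_1 ≅ Z^18, C_2 ≅ Z^12.

The boundary map ∂_1: C_1 → C_0 sends each edge [p,q] (with p < q) to q − p. For instance
  ∂BE = E − B.
The resulting 7×18 matrix has rank 6, and its Smith normal form has invariant factors (1,1,1,1,1,1).

Boundary ∂_2: C_2 → C_1 sends each 2-simplex [p,q,r] to [q,r] − [p,r] + [p,q]. For instance
  ∂AEG = EG − AG + AE,
  ∂ABJ = BJ − AJ + AB.
The 18×12 boundary matrix has rank 12 and Smith normal form diag(1,1,1,1,1,1,1,1,1,1,1,2).

Reading off H_k = ker ∂_k / im ∂_{k+1}:

  H_2: rank ker ∂_2 − rank ∂_3 = (12 − 12) − 0 = 0, and there is no ∂_3, so H_2 = 0.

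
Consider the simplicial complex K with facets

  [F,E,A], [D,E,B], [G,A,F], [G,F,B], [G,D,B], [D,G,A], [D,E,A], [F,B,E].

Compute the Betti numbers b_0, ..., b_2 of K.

Take the total order A < B < D < E < F < G on the vertex set. Then K (dimension 2) consists of the simplices:

  0-simplices (6): A, B, D, E, F, G
  1-simplices (12): AD, AE, AF, AG, BD, BE, BF, BG, DE, DG, EF, FG
  2-simplices (8): ADE, ADG, AEF, AFG, BDE, BDG, BEF, BFG

Hence C_0 ≅ Z^6, C_1 ≅ Z^12, C_2 ≅ Z^8.

Boundary ∂_1: C_1 → C_0 is given by ∂[p,q] = [q] − [p].
This gives a 6×12 integer matrix of rank 5; reducing to Smith normal form yields diagonal entries (1,1,1,1,1).

∂_2: C_2 → C_1 sends each 2-simplex [p,q,r] to [q,r] − [p,r] + [p,q]. For instance
  ∂AEF = EF − AF + AE,
  ∂ADG = DG − AG + AD.
This gives a 12×8 integer matrix of rank 7; reducing to Smith normal form yields diagonal entries (1,1,1,1,1,1,1).

Computing H_k = (kernel of ∂_k) / (image of ∂_{k+1}):

  H_0: rank C_0 − rank ∂_1 = 6 − 5 = 1, and the invariant factors of ∂_1 are all 1, so H_0 = Z.
  H_1: rank ker ∂_1 − rank ∂_2 = (12 − 5) − 7 = 0, and the invariant factors of ∂_2 are all 1, so H_1 = 0.
  H_2: rank ker ∂_2 − rank ∂_3 = (8 − 7) − 0 = 1, and there is no ∂_3, so H_2 = Z.

As a check, the Euler characteristic is 6 − 12 + 8 = 2, which agrees with 1 − 0 + 1 = 2.

Hence the Betti numbers are b_0 = 1, b_1 = 0, b_2 = 1.

b_0 = 1, b_1 = 0, b_2 = 1.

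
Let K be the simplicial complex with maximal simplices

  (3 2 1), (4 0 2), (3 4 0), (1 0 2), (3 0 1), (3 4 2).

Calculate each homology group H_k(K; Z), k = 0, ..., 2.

H_0 = Z,  H_1 = 0,  H_2 = Z.

Take the total order 0 < 1 < 2 < 3 < 4 on the vertex set. Then K (dimension 2) consists of the simplices:

  0-simplices (5): [0], [1], [2], [3], [4]
  1-simplices (9): [0,1], [0,2], [0,3], [0,4], [1,2], [1,3], [2,3], [2,4], [3,4]
  2-simplices (6): [0,1,2], [0,1,3], [0,2,4], [0,3,4], [1,2,3], [2,3,4]

so the chain groups are C_0 ≅ Z^5, C_1 ≅ Z^9, C_2 ≅ Z^6.

The boundary map ∂_1: C_1 → C_0 maps an edge to its endpoints' difference, ∂[p,q] = q − p. For instance
  ∂[3,4] = [4] − [3].
The 5×9 boundary matrix has rank 4 and Smith normal form diag(1,1,1,1).

Boundary ∂_2: C_2 → C_1 maps a triangle to the signed sum of its edges. For instance
  ∂[1,2,3] = [2,3] − [1,3] + [1,2],
  ∂[0,1,3] = [1,3] − [0,3] + [0,1].
The 9×6 boundary matrix has rank 5 and Smith normal form diag(1,1,1,1,1).

Now H_k = ker ∂_k / im ∂_{k+1}, so:

  H_0: rank C_0 − rank ∂_1 = 5 − 4 = 1, and the invariant factors of ∂_1 are all 1, so H_0 ≅ Z.
  H_1: rank ker ∂_1 − rank ∂_2 = (9 − 4) − 5 = 0, and the invariant factors of ∂_2 are all 1, so H_1 ≅ 0.
  H_2: rank ker ∂_2 − rank ∂_3 = (6 − 5) − 0 = 1, and there is no ∂_3, so H_2 ≅ Z.

As a check, the Euler characteristic is 5 − 9 + 6 = 2, which agrees with 1 − 0 + 1 = 2.
(K is a triangulation of the 2-sphere S^2.)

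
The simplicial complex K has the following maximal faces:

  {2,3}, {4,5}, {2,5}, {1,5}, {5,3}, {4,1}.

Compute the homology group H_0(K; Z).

Take the total order 1 < 2 < 3 < 4 < 5 on the vertex set. Then K (dimension 1) consists of the simplices:

  0-simplices (5): [1], [2], [3], [4], [5]
  1-simplices (6): [1,4], [1,5], [2,3], [2,5], [3,5], [4,5]

giving chain groups C_0 ≅ Z^5, C_1 ≅ Z^6.

The boundary map ∂_1: C_1 → C_0 sends each edge [p,q] (with p < q) to q − p. For instance
  ∂[2,3] = [3] − [2].
The resulting 5×6 matrix has rank 4, and its Smith normal form has invariant factors (1,1,1,1).

From H_k ≅ ker(∂_k) / im(∂_{k+1}) we obtain:

  H_0: rank C_0 − rank ∂_1 = 5 − 4 = 1, and the invariant factors of ∂_1 are all 1, so H_0 = Z.

H_0 = Z.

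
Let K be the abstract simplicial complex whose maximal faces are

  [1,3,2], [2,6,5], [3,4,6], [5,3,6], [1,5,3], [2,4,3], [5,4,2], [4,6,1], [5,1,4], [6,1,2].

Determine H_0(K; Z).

K has 6 vertices, 15 edges, 10 triangles.
rank ∂_0 = 0, rank ∂_1 = 5 ⇒ b_0 = 6 − 0 − 5 = 1; all invariant factors of ∂_1 are 1 so no torsion. So H_0 ≅ Z.

H_0 = Z.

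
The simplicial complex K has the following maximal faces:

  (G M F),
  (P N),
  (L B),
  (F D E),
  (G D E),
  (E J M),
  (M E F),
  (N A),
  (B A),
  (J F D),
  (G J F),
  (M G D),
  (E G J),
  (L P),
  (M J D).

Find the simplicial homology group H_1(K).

Fix the vertex order A < B < D < E < F < G < J < L < M < N < P and write every simplex with vertices in increasing order. Then dim K = 2 and the simplices of K are:

  0-simplices (11): A, B, D, E, F, G, J, L, M, N, P
  1-simplices (20): AB, AN, BL, DE, DF, DG, DJ, DM, EF, EG, EJ, EM, FG, FJ, FM, GJ, GM, JM, LP, NP
  2-simplices (10): DEF, DEG, DFJ, DGM, DJM, EFM, EGJ, EJM, FGJ, FGM

so the chain groups are C_0 ≅ Z^11, C_1 ≅ Z^20, C_2 ≅ Z^10.

The boundary map ∂_1: C_1 → C_0 sends each edge [p,q] (with p < q) to q − p. For instance
  ∂DF = F − D.
The 11×20 boundary matrix has rank 9 and Smith normal form diag(1,1,1,1,1,1,1,1,1).

∂_2: C_2 → C_1 sends each 2-simplex [p,q,r] to [q,r] − [p,r] + [p,q]. For instance
  ∂FGM = GM − FM + FG,
  ∂DEG = EG − DG + DE.
As a 20×10 matrix over Z this has rank 10, with invariant factors (1,1,1,1,1,1,1,1,1,2).

Computing H_k = (kernel of ∂_k) / (image of ∂_{k+1}):

  H_1: rank ker ∂_1 − rank ∂_2 = (20 − 9) − 10 = 1, and ∂_2 has invariant factor 2 > 1, so H_1 ≅ Z ⊕ Z/2.

(K is a triangulation of the disjoint union of the real projective plane RP^2 and the circle S^1.)

H_1 ≅ Z ⊕ Z/2.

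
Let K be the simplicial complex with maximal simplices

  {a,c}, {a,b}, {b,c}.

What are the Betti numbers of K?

K has 3 vertices, 3 edges.
rank ∂_0 = 0, rank ∂_1 = 2 ⇒ b_0 = 3 − 0 − 2 = 1; all invariant factors of ∂_1 are 1 so no torsion. So H_0 ≅ Z.
rank ∂_1 = 2, rank ∂_2 = 0 ⇒ b_1 = 3 − 2 − 0 = 1. So H_1 ≅ Z.

b_0 = 1, b_1 = 1.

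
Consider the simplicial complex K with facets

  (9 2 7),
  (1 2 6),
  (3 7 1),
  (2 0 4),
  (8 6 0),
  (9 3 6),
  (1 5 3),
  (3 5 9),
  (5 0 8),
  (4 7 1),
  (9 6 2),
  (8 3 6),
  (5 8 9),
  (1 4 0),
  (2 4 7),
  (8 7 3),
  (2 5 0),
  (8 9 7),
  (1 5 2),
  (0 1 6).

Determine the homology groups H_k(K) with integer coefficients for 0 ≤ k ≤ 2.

Take the total order 0 < 1 < 2 < 3 < 4 < 5 < 6 < 7 < 8 < 9 on the vertex set. Then K (dimension 2) consists of the simplices:

  0-simplices (10): [0], [1], [2], [3], [4], [5], [6], [7], [8], [9]
  1-simplices (30): (30 of them)
  2-simplices (20): (20 of them)

Hence C_0 ≅ Z^10, C_1 ≅ Z^30, C_2 ≅ Z^20.

∂_1: C_1 → C_0 sends each edge [p,q] (with p < q) to q − p.
As a 10×30 matrix over Z this has rank 9, with invariant factors (1,1,1,1,1,1,1,1,1).

Boundary ∂_2: C_2 → C_1 acts by ∂[p,q,r] = [q,r] − [p,r] + [p,q]. For instance
  ∂[0,1,6] = [1,6] − [0,6] + [0,1],
  ∂[3,6,8] = [6,8] − [3,8] + [3,6].
As a 30×20 matrix over Z this has rank 20, with invariant factors (1,1,1,1,1,1,1,1,1,1,1,1,1,1,1,1,1,1,1,2).

From H_k ≅ ker(∂_k) / im(∂_{k+1}) we obtain:

  H_0: rank C_0 − rank ∂_1 = 10 − 9 = 1, and the invariant factors of ∂_1 are all 1, so H_0 ≅ Z.
  H_1: rank ker ∂_1 − rank ∂_2 = (30 − 9) − 20 = 1, and ∂_2 has invariant factor 2 > 1, so H_1 ≅ Z ⊕ Z/2Z.
  H_2: rank ker ∂_2 − rank ∂_3 = (20 − 20) − 0 = 0, and there is no ∂_3, so H_2 ≅ 0.

As a check, the Euler characteristic is 10 − 30 + 20 = 0, which agrees with 1 − 1 + 0 = 0.

H_0 = Z,  H_1 = Z ⊕ Z/2Z,  H_2 = 0.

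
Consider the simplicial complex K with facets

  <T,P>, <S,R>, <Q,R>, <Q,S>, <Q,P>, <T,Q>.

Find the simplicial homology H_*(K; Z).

Take the total order P < Q < R < S < T on the vertex set. Then K (dimension 1) consists of the simplices:

  0-simplices (5): P, Q, R, S, T
  1-simplices (6): PQ, PT, QR, QS, QT, RS

so the chain groups are C_0 ≅ Z^5, C_1 ≅ Z^6.

∂_1: C_1 → C_0 is given by ∂[p,q] = [q] − [p]. For instance
  ∂QT = T − Q.
The 5×6 boundary matrix has rank 4 and Smith normal form diag(1,1,1,1).

Computing H_k = (kernel of ∂_k) / (image of ∂_{k+1}):

  H_0: rank C_0 − rank ∂_1 = 5 − 4 = 1, and the invariant factors of ∂_1 are all 1, so H_0 = Z.
  H_1: rank ker ∂_1 − rank ∂_2 = (6 − 4) − 0 = 2, and there is no ∂_2, so H_1 = Z^2.

(K is a triangulation of a wedge of 2 circles.)

H_0 ≅ Z,  H_1 ≅ Z^2.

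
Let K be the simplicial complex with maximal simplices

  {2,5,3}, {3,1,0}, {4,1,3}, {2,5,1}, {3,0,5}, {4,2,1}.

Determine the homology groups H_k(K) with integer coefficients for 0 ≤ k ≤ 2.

Take the total order 0 < 1 < 2 < 3 < 4 < 5 on the vertex set. Then K (dimension 2) consists of the simplices:

  0-simplices (6): [0], [1], [2], [3], [4], [5]
  1-simplices (12): [0,1], [0,3], [0,5], [1,2], [1,3], [1,4], [1,5], [2,3], [2,4], [2,5], [3,4], [3,5]
  2-simplices (6): [0,1,3], [0,3,5], [1,2,4], [1,2,5], [1,3,4], [2,3,5]

Hence C_0 ≅ Z^6, C_1 ≅ Z^12, C_2 ≅ Z^6.

Boundary ∂_1: C_1 → C_0 maps an edge to its endpoints' difference, ∂[p,q] = q − p. For instance
  ∂[1,3] = [3] − [1].
The 6×12 boundary matrix has rank 5 and Smith normal form diag(1,1,1,1,1).

Boundary ∂_2: C_2 → C_1 sends each 2-simplex [p,q,r] to [q,r] − [p,r] + [p,q]. For instance
  ∂[0,3,5] = [3,5] − [0,5] + [0,3],
  ∂[0,1,3] = [1,3] − [0,3] + [0,1].
As a 12×6 matrix over Z this has rank 6, with invariant factors (1,1,1,1,1,1).

Reading off H_k = ker ∂_k / im ∂_{k+1}:

  H_0: rank C_0 − rank ∂_1 = 6 − 5 = 1, and the invariant factors of ∂_1 are all 1, so H_0 ≅ Z.
  H_1: rank ker ∂_1 − rank ∂_2 = (12 − 5) − 6 = 1, and the invariant factors of ∂_2 are all 1, so H_1 ≅ Z.
  H_2: rank ker ∂_2 − rank ∂_3 = (6 − 6) − 0 = 0, and there is no ∂_3, so H_2 ≅ 0.

H_0 = Z,  H_1 = Z,  H_2 = 0.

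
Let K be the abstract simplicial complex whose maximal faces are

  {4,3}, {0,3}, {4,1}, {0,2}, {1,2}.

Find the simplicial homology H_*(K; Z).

H_0 ≅ Z,  H_1 ≅ Z.

Order the vertices as 0 < 1 < 2 < 3 < 4. Listing each simplex with vertices in this order, K has dimension 1 with simplices:

  0-simplices (5): [0], [1], [2], [3], [4]
  1-simplices (5): [0,2], [0,3], [1,2], [1,4], [3,4]

so the chain groups are C_0 ≅ Z^5, C_1 ≅ Z^5.

Boundary ∂_1: C_1 → C_0 maps an edge to its endpoints' difference, ∂[p,q] = q − p. For instance
  ∂[1,4] = [4] − [1].
As a 5×5 matrix over Z this has rank 4, with invariant factors (1,1,1,1).

Reading off H_k = ker ∂_k / im ∂_{k+1}:

  H_0: rank C_0 − rank ∂_1 = 5 − 4 = 1, and the invariant factors of ∂_1 are all 1, so H_0 = Z.
  H_1: rank ker ∂_1 − rank ∂_2 = (5 − 4) − 0 = 1, and there is no ∂_2, so H_1 = Z.

As a check, the Euler characteristic is 5 − 5 = 0, which agrees with 1 − 1 = 0.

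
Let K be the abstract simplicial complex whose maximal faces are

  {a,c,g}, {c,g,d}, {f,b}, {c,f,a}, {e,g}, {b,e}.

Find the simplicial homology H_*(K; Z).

Order the vertices as a < b < c < d < e < f < g. Listing each simplex with vertices in this order, K has dimension 2 with simplices:

  0-simplices (7): a, b, c, d, e, f, g
  1-simplices (10): ac, af, ag, be, bf, cd, cf, cg, dg, eg
  2-simplices (3): acf, acg, cdg

giving chain groups C_0 ≅ Z^7, C_1 ≅ Z^10, C_2 ≅ Z^3.

Boundary ∂_1: C_1 → C_0 maps an edge to its endpoints' difference, ∂[p,q] = q − p.
As a 7×10 matrix over Z this has rank 6, with invariant factors (1,1,1,1,1,1).

Boundary ∂_2: C_2 → C_1 sends each 2-simplex [p,q,r] to [q,r] − [p,r] + [p,q]. For instance
  ∂acf = cf − af + ac,
  ∂cdg = dg − cg + cd.
The resulting 10×3 matrix has rank 3, and its Smith normal form has invariant factors (1,1,1).

Now H_k = ker ∂_k / im ∂_{k+1}, so:

  H_0: rank C_0 − rank ∂_1 = 7 − 6 = 1, and the invariant factors of ∂_1 are all 1, so H_0 ≅ Z.
  H_1: rank ker ∂_1 − rank ∂_2 = (10 − 6) − 3 = 1, and the invariant factors of ∂_2 are all 1, so H_1 ≅ Z.
  H_2: rank ker ∂_2 − rank ∂_3 = (3 − 3) − 0 = 0, and there is no ∂_3, so H_2 ≅ 0.

As a check, the Euler characteristic is 7 − 10 + 3 = 0, which agrees with 1 − 1 + 0 = 0.

H_0 = Z,  H_1 = Z,  H_2 = 0.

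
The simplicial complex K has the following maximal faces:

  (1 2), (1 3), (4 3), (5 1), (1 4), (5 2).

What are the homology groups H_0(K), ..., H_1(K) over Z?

H_0 ≅ Z,  H_1 ≅ Z^2.

K has 5 vertices, 6 edges.
rank ∂_0 = 0, rank ∂_1 = 4 ⇒ b_0 = 5 − 0 − 4 = 1; all invariant factors of ∂_1 are 1 so no torsion. So H_0 = Z.
rank ∂_1 = 4, rank ∂_2 = 0 ⇒ b_1 = 6 − 4 − 0 = 2. So H_1 = Z^2.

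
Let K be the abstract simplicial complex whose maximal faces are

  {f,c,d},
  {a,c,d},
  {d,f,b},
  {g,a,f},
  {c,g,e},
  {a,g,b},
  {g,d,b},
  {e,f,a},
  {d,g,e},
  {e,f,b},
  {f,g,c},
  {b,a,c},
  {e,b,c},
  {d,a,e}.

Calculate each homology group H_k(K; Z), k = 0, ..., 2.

H_0 ≅ Z,  H_1 ≅ Z^2,  H_2 ≅ Z.

Fix the vertex order a < b < c < d < e < f < g and write every simplex with vertices in increasing order. Then dim K = 2 and the simplices of K are:

  0-simplices (7): a, b, c, d, e, f, g
  1-simplices (21): ab, ac, ad, ae, af, ag, bc, bd, be, bf, bg, cd, ce, cf, cg, de, df, dg, ef, eg, fg
  2-simplices (14): abc, abg, acd, ade, aef, afg, bce, bdf, bdg, bef, cdf, ceg, cfg, deg

giving chain groups C_0 ≅ Z^7, C_1 ≅ Z^21, C_2 ≅ Z^14.

∂_1: C_1 → C_0 maps an edge to its endpoints' difference, ∂[p,q] = q − p.
The resulting 7×21 matrix has rank 6, and its Smith normal form has invariant factors (1,1,1,1,1,1).

The boundary map ∂_2: C_2 → C_1 maps a triangle to the signed sum of its edges. For instance
  ∂aef = ef − af + ae,
  ∂ade = de − ae + ad.
The resulting 21×14 matrix has rank 13, and its Smith normal form has invariant factors (1,1,1,1,1,1,1,1,1,1,1,1,1).

Computing H_k = (kernel of ∂_k) / (image of ∂_{k+1}):

  H_0: rank C_0 − rank ∂_1 = 7 − 6 = 1, and the invariant factors of ∂_1 are all 1, so H_0 = Z.
  H_1: rank ker ∂_1 − rank ∂_2 = (21 − 6) − 13 = 2, and the invariant factors of ∂_2 are all 1, so H_1 = Z^2.
  H_2: rank ker ∂_2 − rank ∂_3 = (14 − 13) − 0 = 1, and there is no ∂_3, so H_2 = Z.

As a check, the Euler characteristic is 7 − 21 + 14 = 0, which agrees with 1 − 2 + 1 = 0.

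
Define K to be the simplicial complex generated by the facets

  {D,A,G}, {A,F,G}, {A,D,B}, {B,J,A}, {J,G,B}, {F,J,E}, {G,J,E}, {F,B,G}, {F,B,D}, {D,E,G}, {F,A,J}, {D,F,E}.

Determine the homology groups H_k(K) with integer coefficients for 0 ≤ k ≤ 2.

Take the total order A < B < D < E < F < G < J on the vertex set. Then K (dimension 2) consists of the simplices:

  0-simplices (7): A, B, D, E, F, G, J
  1-simplices (18): AB, AD, AF, AG, AJ, BD, BF, BG, BJ, DE, DF, DG, EF, EG, EJ, FG, FJ, GJ
  2-simplices (12): ABD, ABJ, ADG, AFG, AFJ, BDF, BFG, BGJ, DEF, DEG, EFJ, EGJ

giving chain groups C_0 ≅ Z^7, C_1 ≅ Z^18, C_2 ≅ Z^12.

∂_1: C_1 → C_0 is given by ∂[p,q] = [q] − [p].
This gives a 7×18 integer matrix of rank 6; reducing to Smith normal form yields diagonal entries (1,1,1,1,1,1).

Boundary ∂_2: C_2 → C_1 sends each 2-simplex [p,q,r] to [q,r] − [p,r] + [p,q]. For instance
  ∂ADG = DG − AG + AD,
  ∂BFG = FG − BG + BF.
This gives a 18×12 integer matrix of rank 12; reducing to Smith normal form yields diagonal entries (1,1,1,1,1,1,1,1,1,1,1,2).

Now H_k = ker ∂_k / im ∂_{k+1}, so:

  H_0: rank C_0 − rank ∂_1 = 7 − 6 = 1, and the invariant factors of ∂_1 are all 1, so H_0 ≅ Z.
  H_1: rank ker ∂_1 − rank ∂_2 = (18 − 6) − 12 = 0, and ∂_2 has invariant factor 2 > 1, so H_1 ≅ Z/2.
  H_2: rank ker ∂_2 − rank ∂_3 = (12 − 12) − 0 = 0, and there is no ∂_3, so H_2 ≅ 0.

As a check, the Euler characteristic is 7 − 18 + 12 = 1, which agrees with 1 − 0 + 0 = 1.

H_0 ≅ Z,  H_1 ≅ Z/2,  H_2 = 0.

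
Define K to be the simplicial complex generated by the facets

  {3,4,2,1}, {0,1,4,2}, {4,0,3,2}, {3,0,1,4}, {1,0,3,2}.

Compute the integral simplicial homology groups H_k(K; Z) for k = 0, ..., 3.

Take the total order 0 < 1 < 2 < 3 < 4 on the vertex set. Then K (dimension 3) consists of the simplices:

  0-simplices (5): [0], [1], [2], [3], [4]
  1-simplices (10): [0,1], [0,2], [0,3], [0,4], [1,2], [1,3], [1,4], [2,3], [2,4], [3,4]
  2-simplices (10): [0,1,2], [0,1,3], [0,1,4], [0,2,3], [0,2,4], [0,3,4], [1,2,3], [1,2,4], [1,3,4], [2,3,4]
  3-simplices (5): [0,1,2,3], [0,1,2,4], [0,1,3,4], [0,2,3,4], [1,2,3,4]

so the chain groups are C_0 ≅ Z^5, C_1 ≅ Z^10, C_2 ≅ Z^10, C_3 ≅ Z^5.

The boundary map ∂_1: C_1 → C_0 maps an edge to its endpoints' difference, ∂[p,q] = q − p.
This gives a 5×10 integer matrix of rank 4; reducing to Smith normal form yields diagonal entries (1,1,1,1).

Boundary ∂_2: C_2 → C_1 acts by ∂[p,q,r] = [q,r] − [p,r] + [p,q]. For instance
  ∂[1,2,4] = [2,4] − [1,4] + [1,2],
  ∂[1,2,3] = [2,3] − [1,3] + [1,2].
The resulting 10×10 matrix has rank 6, and its Smith normal form has invariant factors (1,1,1,1,1,1).

Boundary ∂_3: C_3 → C_2 sends each 3-simplex σ to the alternating sum Σ_i (−1)^i (σ with its i-th vertex removed). For instance
  ∂[0,2,3,4] = [2,3,4] − [0,3,4] + [0,2,4] − [0,2,3],
  ∂[0,1,3,4] = [1,3,4] − [0,3,4] + [0,1,4] − [0,1,3].
The resulting 10×5 matrix has rank 4, and its Smith normal form has invariant factors (1,1,1,1).

Now H_k = ker ∂_k / im ∂_{k+1}, so:

  H_0: rank C_0 − rank ∂_1 = 5 − 4 = 1, and the invariant factors of ∂_1 are all 1, so H_0 = Z.
  H_1: rank ker ∂_1 − rank ∂_2 = (10 − 4) − 6 = 0, and the invariant factors of ∂_2 are all 1, so H_1 = 0.
  H_2: rank ker ∂_2 − rank ∂_3 = (10 − 6) − 4 = 0, and the invariant factors of ∂_3 are all 1, so H_2 = 0.
  H_3: rank ker ∂_3 − rank ∂_4 = (5 − 4) − 0 = 1, and there is no ∂_4, so H_3 = Z.

As a check, the Euler characteristic is 5 − 10 + 10 − 5 = 0, which agrees with 1 − 0 + 0 − 1 = 0.

H_0 ≅ Z,  H_1 = 0,  H_2 = 0,  H_3 ≅ Z.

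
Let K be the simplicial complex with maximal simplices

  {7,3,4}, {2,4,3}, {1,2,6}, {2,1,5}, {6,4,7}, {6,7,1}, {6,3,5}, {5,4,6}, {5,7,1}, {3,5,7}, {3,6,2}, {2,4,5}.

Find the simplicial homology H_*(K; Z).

We work with the vertex ordering 1 < 2 < 3 < 4 < 5 < 6 < 7. The simplices of K, each written with vertices in increasing order, are:

  0-simplices (7): [1], [2], [3], [4], [5], [6], [7]
  1-simplices (18): [1,2], [1,5], [1,6], [1,7], [2,3], [2,4], [2,5], [2,6], [3,4], [3,5], [3,6], [3,7], [4,5], [4,6], [4,7], [5,6], [5,7], [6,7]
  2-simplices (12): [1,2,5], [1,2,6], [1,5,7], [1,6,7], [2,3,4], [2,3,6], [2,4,5], [3,4,7], [3,5,6], [3,5,7], [4,5,6], [4,6,7]

Hence C_0 ≅ Z^7, C_1 ≅ Z^18, C_2 ≅ Z^12.

∂_1: C_1 → C_0 sends each edge [p,q] (with p < q) to q − p. For instance
  ∂[2,3] = [3] − [2].
The 7×18 boundary matrix has rank 6 and Smith normal form diag(1,1,1,1,1,1).

Boundary ∂_2: C_2 → C_1 acts by ∂[p,q,r] = [q,r] − [p,r] + [p,q]. For instance
  ∂[3,5,7] = [5,7] − [3,7] + [3,5],
  ∂[2,3,6] = [3,6] − [2,6] + [2,3].
The resulting 18×12 matrix has rank 12, and its Smith normal form has invariant factors (1,1,1,1,1,1,1,1,1,1,1,2).

Now H_k = ker ∂_k / im ∂_{k+1}, so:

  H_0: rank C_0 − rank ∂_1 = 7 − 6 = 1, and the invariant factors of ∂_1 are all 1, so H_0 = Z.
  H_1: rank ker ∂_1 − rank ∂_2 = (18 − 6) − 12 = 0, and ∂_2 has invariant factor 2 > 1, so H_1 = Z/2.
  H_2: rank ker ∂_2 − rank ∂_3 = (12 − 12) − 0 = 0, and there is no ∂_3, so H_2 = 0.

As a check, the Euler characteristic is 7 − 18 + 12 = 1, which agrees with 1 − 0 + 0 = 1.

H_0 = Z,  H_1 = Z/2,  H_2 = 0.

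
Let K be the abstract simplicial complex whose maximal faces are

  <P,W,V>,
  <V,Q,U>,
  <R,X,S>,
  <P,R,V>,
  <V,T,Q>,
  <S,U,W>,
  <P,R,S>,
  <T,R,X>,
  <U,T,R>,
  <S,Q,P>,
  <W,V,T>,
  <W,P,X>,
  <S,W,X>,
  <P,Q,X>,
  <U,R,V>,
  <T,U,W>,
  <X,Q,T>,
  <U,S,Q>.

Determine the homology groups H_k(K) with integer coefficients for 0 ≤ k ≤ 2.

H_0 ≅ Z,  H_1 ≅ Z ⊕ Z/2Z,  H_2 = 0.

We work with the vertex ordering P < Q < R < S < T < U < V < W < X. The simplices of K, each written with vertices in increasing order, are:

  0-simplices (9): P, Q, R, S, T, U, V, W, X
  1-simplices (27): PQ, PR, PS, PV, PW, PX, QS, QT, QU, QV, QX, RS, RT, RU, RV, RX, SU, SW, SX, TU, TV, TW, TX, UV, UW, VW, WX
  2-simplices (18): PQS, PQX, PRS, PRV, PVW, PWX, QSU, QTV, QTX, QUV, RSX, RTU, RTX, RUV, SUW, SWX, TUW, TVW

giving chain groups C_0 ≅ Z^9, C_1 ≅ Z^27, C_2 ≅ Z^18.

The boundary map ∂_1: C_1 → C_0 sends each edge [p,q] (with p < q) to q − p. For instance
  ∂UW = W − U.
This gives a 9×27 integer matrix of rank 8; reducing to Smith normal form yields diagonal entries (1,1,1,1,1,1,1,1).

The boundary map ∂_2: C_2 → C_1 acts by ∂[p,q,r] = [q,r] − [p,r] + [p,q]. For instance
  ∂PVW = VW − PW + PV,
  ∂PQX = QX − PX + PQ.
The 27×18 boundary matrix has rank 18 and Smith normal form diag(1,1,1,1,1,1,1,1,1,1,1,1,1,1,1,1,1,2).

From H_k ≅ ker(∂_k) / im(∂_{k+1}) we obtain:

  H_0: rank C_0 − rank ∂_1 = 9 − 8 = 1, and the invariant factors of ∂_1 are all 1, so H_0 ≅ Z.
  H_1: rank ker ∂_1 − rank ∂_2 = (27 − 8) − 18 = 1, and ∂_2 has invariant factor 2 > 1, so H_1 ≅ Z ⊕ Z/2Z.
  H_2: rank ker ∂_2 − rank ∂_3 = (18 − 18) − 0 = 0, and there is no ∂_3, so H_2 ≅ 0.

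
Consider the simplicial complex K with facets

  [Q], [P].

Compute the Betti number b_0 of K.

b_0 = 2.

Order the vertices as P < Q. Listing each simplex with vertices in this order, K has dimension 0 with simplices:

  0-simplices (2): P, Q

Hence C_0 ≅ Z^2.

Now H_k = ker ∂_k / im ∂_{k+1}, so:

  H_0: rank C_0 − rank ∂_1 = 2 − 0 = 2, and there is no ∂_1, so H_0 ≅ Z^2.

(K is a triangulation of a set of 2 points.)

Hence the Betti numbers are b_0 = 2.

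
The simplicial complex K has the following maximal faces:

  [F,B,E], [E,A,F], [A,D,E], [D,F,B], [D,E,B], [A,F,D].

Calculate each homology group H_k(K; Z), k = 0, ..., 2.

H_0 = Z,  H_1 = 0,  H_2 = Z.

Fix the vertex order A < B < D < E < F and write every simplex with vertices in increasing order. Then dim K = 2 and the simplices of K are:

  0-simplices (5): A, B, D, E, F
  1-simplices (9): AD, AE, AF, BD, BE, BF, DE, DF, EF
  2-simplices (6): ADE, ADF, AEF, BDE, BDF, BEF

so the chain groups are C_0 ≅ Z^5, C_1 ≅ Z^9, C_2 ≅ Z^6.

∂_1: C_1 → C_0 sends each edge [p,q] (with p < q) to q − p.
This gives a 5×9 integer matrix of rank 4; reducing to Smith normal form yields diagonal entries (1,1,1,1).

Boundary ∂_2: C_2 → C_1 acts by ∂[p,q,r] = [q,r] − [p,r] + [p,q]. For instance
  ∂ADE = DE − AE + AD,
  ∂AEF = EF − AF + AE.
The resulting 9×6 matrix has rank 5, and its Smith normal form has invariant factors (1,1,1,1,1).

Computing H_k = (kernel of ∂_k) / (image of ∂_{k+1}):

  H_0: rank C_0 − rank ∂_1 = 5 − 4 = 1, and the invariant factors of ∂_1 are all 1, so H_0 = Z.
  H_1: rank ker ∂_1 − rank ∂_2 = (9 − 4) − 5 = 0, and the invariant factors of ∂_2 are all 1, so H_1 = 0.
  H_2: rank ker ∂_2 − rank ∂_3 = (6 − 5) − 0 = 1, and there is no ∂_3, so H_2 = Z.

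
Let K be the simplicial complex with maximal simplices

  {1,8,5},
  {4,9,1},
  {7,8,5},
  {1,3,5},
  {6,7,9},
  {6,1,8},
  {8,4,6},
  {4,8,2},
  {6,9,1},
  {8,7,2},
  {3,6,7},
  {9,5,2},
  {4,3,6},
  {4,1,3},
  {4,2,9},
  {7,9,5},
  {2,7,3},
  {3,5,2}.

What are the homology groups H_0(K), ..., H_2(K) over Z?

Order the vertices as 1 < 2 < 3 < 4 < 5 < 6 < 7 < 8 < 9. Listing each simplex with vertices in this order, K has dimension 2 with simplices:

  0-simplices (9): [1], [2], [3], [4], [5], [6], [7], [8], [9]
  1-simplices (27): (27 of them)
  2-simplices (18): [1,3,4], [1,3,5], [1,4,9], [1,5,8], [1,6,8], [1,6,9], [2,3,5], [2,3,7], [2,4,8], [2,4,9], [2,5,9], [2,7,8], [3,4,6], [3,6,7], [4,6,8], [5,7,8], [5,7,9], [6,7,9]

giving chain groups C_0 ≅ Z^9, C_1 ≅ Z^27, C_2 ≅ Z^18.

∂_1: C_1 → C_0 sends each edge [p,q] (with p < q) to q − p. For instance
  ∂[2,5] = [5] − [2].
The 9×27 boundary matrix has rank 8 and Smith normal form diag(1,1,1,1,1,1,1,1).

The boundary map ∂_2: C_2 → C_1 sends each 2-simplex [p,q,r] to [q,r] − [p,r] + [p,q]. For instance
  ∂[1,3,4] = [3,4] − [1,4] + [1,3],
  ∂[1,6,8] = [6,8] − [1,8] + [1,6].
The resulting 27×18 matrix has rank 18, and its Smith normal form has invariant factors (1,1,1,1,1,1,1,1,1,1,1,1,1,1,1,1,1,2).

From H_k ≅ ker(∂_k) / im(∂_{k+1}) we obtain:

  H_0: rank C_0 − rank ∂_1 = 9 − 8 = 1, and the invariant factors of ∂_1 are all 1, so H_0 ≅ Z.
  H_1: rank ker ∂_1 − rank ∂_2 = (27 − 8) − 18 = 1, and ∂_2 has invariant factor 2 > 1, so H_1 ≅ Z × Z/2.
  H_2: rank ker ∂_2 − rank ∂_3 = (18 − 18) − 0 = 0, and there is no ∂_3, so H_2 ≅ 0.

As a check, the Euler characteristic is 9 − 27 + 18 = 0, which agrees with 1 − 1 + 0 = 0.

H_0 ≅ Z,  H_1 ≅ Z × Z/2,  H_2 = 0.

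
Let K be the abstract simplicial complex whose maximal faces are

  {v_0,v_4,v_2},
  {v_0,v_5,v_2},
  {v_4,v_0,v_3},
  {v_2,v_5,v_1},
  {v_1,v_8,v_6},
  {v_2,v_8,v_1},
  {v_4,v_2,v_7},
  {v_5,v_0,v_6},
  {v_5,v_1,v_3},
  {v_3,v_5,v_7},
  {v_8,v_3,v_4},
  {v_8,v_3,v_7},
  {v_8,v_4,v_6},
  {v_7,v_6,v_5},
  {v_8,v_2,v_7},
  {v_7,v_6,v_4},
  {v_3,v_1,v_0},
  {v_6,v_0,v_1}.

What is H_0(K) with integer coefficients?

H_0 ≅ Z.

K has 9 vertices, 27 edges, 18 triangles.
rank ∂_0 = 0, rank ∂_1 = 8 ⇒ b_0 = 9 − 0 − 8 = 1; all invariant factors of ∂_1 are 1 so no torsion. So H_0 ≅ Z.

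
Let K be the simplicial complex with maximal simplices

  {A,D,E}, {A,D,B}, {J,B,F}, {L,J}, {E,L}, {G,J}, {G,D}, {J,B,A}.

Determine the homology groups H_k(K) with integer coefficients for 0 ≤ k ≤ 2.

Fix the vertex order A < B < D < E < F < G < J < L and write every simplex with vertices in increasing order. Then dim K = 2 and the simplices of K are:

  0-simplices (8): A, B, D, E, F, G, J, L
  1-simplices (13): AB, AD, AE, AJ, BD, BF, BJ, DE, DG, EL, FJ, GJ, JL
  2-simplices (4): ABD, ABJ, ADE, BFJ

giving chain groups C_0 ≅ Z^8, C_1 ≅ Z^13, C_2 ≅ Z^4.

∂_1: C_1 → C_0 sends each edge [p,q] (with p < q) to q − p. For instance
  ∂AJ = J − A.
As a 8×13 matrix over Z this has rank 7, with invariant factors (1,1,1,1,1,1,1).

∂_2: C_2 → C_1 sends each 2-simplex [p,q,r] to [q,r] − [p,r] + [p,q]. For instance
  ∂BFJ = FJ − BJ + BF,
  ∂ABJ = BJ − AJ + AB.
The resulting 13×4 matrix has rank 4, and its Smith normal form has invariant factors (1,1,1,1).

Reading off H_k = ker ∂_k / im ∂_{k+1}:

  H_0: rank C_0 − rank ∂_1 = 8 − 7 = 1, and the invariant factors of ∂_1 are all 1, so H_0 = Z.
  H_1: rank ker ∂_1 − rank ∂_2 = (13 − 7) − 4 = 2, and the invariant factors of ∂_2 are all 1, so H_1 = Z^2.
  H_2: rank ker ∂_2 − rank ∂_3 = (4 − 4) − 0 = 0, and there is no ∂_3, so H_2 = 0.

As a check, the Euler characteristic is 8 − 13 + 4 = -1, which agrees with 1 − 2 + 0 = -1.

H_0 ≅ Z,  H_1 ≅ Z^2,  H_2 = 0.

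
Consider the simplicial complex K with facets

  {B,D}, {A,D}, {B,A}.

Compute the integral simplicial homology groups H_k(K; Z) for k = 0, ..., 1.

H_0 = Z,  H_1 = Z.

Take the total order A < B < D on the vertex set. Then K (dimension 1) consists of the simplices:

  0-simplices (3): A, B, D
  1-simplices (3): AB, AD, BD

so the chain groups are C_0 ≅ Z^3, C_1 ≅ Z^3.

∂_1: C_1 → C_0 maps an edge to its endpoints' difference, ∂[p,q] = q − p. For instance
  ∂BD = D − B.
The resulting 3×3 matrix has rank 2, and its Smith normal form has invariant factors (1,1).

From H_k ≅ ker(∂_k) / im(∂_{k+1}) we obtain:

  H_0: rank C_0 − rank ∂_1 = 3 − 2 = 1, and the invariant factors of ∂_1 are all 1, so H_0 = Z.
  H_1: rank ker ∂_1 − rank ∂_2 = (3 − 2) − 0 = 1, and there is no ∂_2, so H_1 = Z.

As a check, the Euler characteristic is 3 − 3 = 0, which agrees with 1 − 1 = 0.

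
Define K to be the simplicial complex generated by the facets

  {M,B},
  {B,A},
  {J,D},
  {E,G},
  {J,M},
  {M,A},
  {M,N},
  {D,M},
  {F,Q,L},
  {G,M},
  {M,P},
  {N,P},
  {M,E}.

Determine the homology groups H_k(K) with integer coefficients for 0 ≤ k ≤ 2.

H_0 = Z^2,  H_1 = Z^4,  H_2 = 0.

We work with the vertex ordering A < B < D < E < F < G < J < L < M < N < P < Q. The simplices of K, each written with vertices in increasing order, are:

  0-simplices (12): A, B, D, E, F, G, J, L, M, N, P, Q
  1-simplices (15): AB, AM, BM, DJ, DM, EG, EM, FL, FQ, GM, JM, LQ, MN, MP, NP
  2-simplices (1): FLQ

giving chain groups C_0 ≅ Z^12, C_1 ≅ Z^15, C_2 ≅ Z^1.

The boundary map ∂_1: C_1 → C_0 maps an edge to its endpoints' difference, ∂[p,q] = q − p. For instance
  ∂DJ = J − D.
As a 12×15 matrix over Z this has rank 10, with invariant factors (1,1,1,1,1,1,1,1,1,1).

The boundary map ∂_2: C_2 → C_1 maps a triangle to the signed sum of its edges. For instance
  ∂FLQ = LQ − FQ + FL.
The 15×1 boundary matrix has rank 1 and Smith normal form diag(1).

From H_k ≅ ker(∂_k) / im(∂_{k+1}) we obtain:

  H_0: rank C_0 − rank ∂_1 = 12 − 10 = 2, and the invariant factors of ∂_1 are all 1, so H_0 ≅ Z^2.
  H_1: rank ker ∂_1 − rank ∂_2 = (15 − 10) − 1 = 4, and the invariant factors of ∂_2 are all 1, so H_1 ≅ Z^4.
  H_2: rank ker ∂_2 − rank ∂_3 = (1 − 1) − 0 = 0, and there is no ∂_3, so H_2 ≅ 0.

As a check, the Euler characteristic is 12 − 15 + 1 = -2, which agrees with 2 − 4 + 0 = -2.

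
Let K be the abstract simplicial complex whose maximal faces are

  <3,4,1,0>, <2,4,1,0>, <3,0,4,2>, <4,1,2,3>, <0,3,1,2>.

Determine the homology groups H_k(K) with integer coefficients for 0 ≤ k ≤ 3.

H_0 = Z,  H_1 = 0,  H_2 = 0,  H_3 = Z.

Order the vertices as 0 < 1 < 2 < 3 < 4. Listing each simplex with vertices in this order, K has dimension 3 with simplices:

  0-simplices (5): [0], [1], [2], [3], [4]
  1-simplices (10): [0,1], [0,2], [0,3], [0,4], [1,2], [1,3], [1,4], [2,3], [2,4], [3,4]
  2-simplices (10): [0,1,2], [0,1,3], [0,1,4], [0,2,3], [0,2,4], [0,3,4], [1,2,3], [1,2,4], [1,3,4], [2,3,4]
  3-simplices (5): [0,1,2,3], [0,1,2,4], [0,1,3,4], [0,2,3,4], [1,2,3,4]

giving chain groups C_0 ≅ Z^5, C_1 ≅ Z^10, C_2 ≅ Z^10, C_3 ≅ Z^5.

∂_1: C_1 → C_0 maps an edge to its endpoints' difference, ∂[p,q] = q − p.
This gives a 5×10 integer matrix of rank 4; reducing to Smith normal form yields diagonal entries (1,1,1,1).

The boundary map ∂_2: C_2 → C_1 maps a triangle to the signed sum of its edges. For instance
  ∂[2,3,4] = [3,4] − [2,4] + [2,3],
  ∂[1,2,4] = [2,4] − [1,4] + [1,2].
As a 10×10 matrix over Z this has rank 6, with invariant factors (1,1,1,1,1,1).

Boundary ∂_3: C_3 → C_2 sends each 3-simplex σ to the alternating sum Σ_i (−1)^i (σ with its i-th vertex removed). For instance
  ∂[0,2,3,4] = [2,3,4] − [0,3,4] + [0,2,4] − [0,2,3],
  ∂[0,1,2,4] = [1,2,4] − [0,2,4] + [0,1,4] − [0,1,2].
The resulting 10×5 matrix has rank 4, and its Smith normal form has invariant factors (1,1,1,1).

Computing H_k = (kernel of ∂_k) / (image of ∂_{k+1}):

  H_0: rank C_0 − rank ∂_1 = 5 − 4 = 1, and the invariant factors of ∂_1 are all 1, so H_0 = Z.
  H_1: rank ker ∂_1 − rank ∂_2 = (10 − 4) − 6 = 0, and the invariant factors of ∂_2 are all 1, so H_1 = 0.
  H_2: rank ker ∂_2 − rank ∂_3 = (10 − 6) − 4 = 0, and the invariant factors of ∂_3 are all 1, so H_2 = 0.
  H_3: rank ker ∂_3 − rank ∂_4 = (5 − 4) − 0 = 1, and there is no ∂_4, so H_3 = Z.

As a check, the Euler characteristic is 5 − 10 + 10 − 5 = 0, which agrees with 1 − 0 + 0 − 1 = 0.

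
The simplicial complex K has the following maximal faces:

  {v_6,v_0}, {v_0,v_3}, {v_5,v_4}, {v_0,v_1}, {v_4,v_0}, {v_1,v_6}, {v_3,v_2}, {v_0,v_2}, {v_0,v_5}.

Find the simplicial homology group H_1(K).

Take the total order v_0 < v_1 < v_2 < v_3 < v_4 < v_5 < v_6 on the vertex set. Then K (dimension 1) consists of the simplices:

  0-simplices (7): [v_0], [v_1], [v_2], [v_3], [v_4], [v_5], [v_6]
  1-simplices (9): [v_0,v_1], [v_0,v_2], [v_0,v_3], [v_0,v_4], [v_0,v_5], [v_0,v_6], [v_1,v_6], [v_2,v_3], [v_4,v_5]

Hence C_0 ≅ Z^7, C_1 ≅ Z^9.

The boundary map ∂_1: C_1 → C_0 is given by ∂[p,q] = [q] − [p].
This gives a 7×9 integer matrix of rank 6; reducing to Smith normal form yields diagonal entries (1,1,1,1,1,1).

Computing H_k = (kernel of ∂_k) / (image of ∂_{k+1}):

  H_1: rank ker ∂_1 − rank ∂_2 = (9 − 6) − 0 = 3, and there is no ∂_2, so H_1 = Z^3.

H_1 ≅ Z^3.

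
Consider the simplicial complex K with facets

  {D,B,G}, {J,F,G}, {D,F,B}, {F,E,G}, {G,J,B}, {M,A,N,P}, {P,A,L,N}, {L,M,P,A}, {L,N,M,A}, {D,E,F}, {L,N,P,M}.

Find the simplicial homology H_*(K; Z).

We work with the vertex ordering A < B < D < E < F < G < J < L < M < N < P. The simplices of K, each written with vertices in increasing order, are:

  0-simplices (11): A, B, D, E, F, G, J, L, M, N, P
  1-simplices (22): AL, AM, AN, AP, BD, BF, BG, BJ, DE, DF, DG, EF, EG, FG, FJ, GJ, LM, LN, LP, MN, MP, NP
  2-simplices (16): ALM, ALN, ALP, AMN, AMP, ANP, BDF, BDG, BGJ, DEF, EFG, FGJ, LMN, LMP, LNP, MNP
  3-simplices (5): ALMN, ALMP, ALNP, AMNP, LMNP

so the chain groups are C_0 ≅ Z^11, C_1 ≅ Z^22, C_2 ≅ Z^16, C_3 ≅ Z^5.

The boundary map ∂_1: C_1 → C_0 is given by ∂[p,q] = [q] − [p]. For instance
  ∂FJ = J − F.
The resulting 11×22 matrix has rank 9, and its Smith normal form has invariant factors (1,1,1,1,1,1,1,1,1).

The boundary map ∂_2: C_2 → C_1 acts by ∂[p,q,r] = [q,r] − [p,r] + [p,q]. For instance
  ∂FGJ = GJ − FJ + FG,
  ∂AMN = MN − AN + AM.
The 22×16 boundary matrix has rank 12 and Smith normal form diag(1,1,1,1,1,1,1,1,1,1,1,1).

Boundary ∂_3: C_3 → C_2 sends each 3-simplex σ to the alternating sum Σ_i (−1)^i (σ with its i-th vertex removed). For instance
  ∂ALMP = LMP − AMP + ALP − ALM,
  ∂ALNP = LNP − ANP + ALP − ALN.
This gives a 16×5 integer matrix of rank 4; reducing to Smith normal form yields diagonal entries (1,1,1,1).

From H_k ≅ ker(∂_k) / im(∂_{k+1}) we obtain:

  H_0: rank C_0 − rank ∂_1 = 11 − 9 = 2, and the invariant factors of ∂_1 are all 1, so H_0 = Z^2.
  H_1: rank ker ∂_1 − rank ∂_2 = (22 − 9) − 12 = 1, and the invariant factors of ∂_2 are all 1, so H_1 = Z.
  H_2: rank ker ∂_2 − rank ∂_3 = (16 − 12) − 4 = 0, and the invariant factors of ∂_3 are all 1, so H_2 = 0.
  H_3: rank ker ∂_3 − rank ∂_4 = (5 − 4) − 0 = 1, and there is no ∂_4, so H_3 = Z.

H_0 = Z^2,  H_1 = Z,  H_2 = 0,  H_3 = Z.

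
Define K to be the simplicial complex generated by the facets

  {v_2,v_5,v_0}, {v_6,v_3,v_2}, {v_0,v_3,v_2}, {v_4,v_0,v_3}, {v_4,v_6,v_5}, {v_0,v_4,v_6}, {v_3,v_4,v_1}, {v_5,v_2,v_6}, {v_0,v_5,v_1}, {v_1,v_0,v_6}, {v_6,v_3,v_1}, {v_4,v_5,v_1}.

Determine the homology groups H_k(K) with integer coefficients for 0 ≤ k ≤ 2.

H_0 = Z,  H_1 = Z_2,  H_2 = 0.

Fix the vertex order v_0 < v_1 < v_2 < v_3 < v_4 < v_5 < v_6 and write every simplex with vertices in increasing order. Then dim K = 2 and the simplices of K are:

  0-simplices (7): [v_0], [v_1], [v_2], [v_3], [v_4], [v_5], [v_6]
  1-simplices (18): (18 of them)
  2-simplices (12): (12 of them)

so the chain groups are C_0 ≅ Z^7, C_1 ≅ Z^18, C_2 ≅ Z^12.

Boundary ∂_1: C_1 → C_0 sends each edge [p,q] (with p < q) to q − p. For instance
  ∂[v_1,v_3] = [v_3] − [v_1].
This gives a 7×18 integer matrix of rank 6; reducing to Smith normal form yields diagonal entries (1,1,1,1,1,1).

∂_2: C_2 → C_1 sends each 2-simplex [p,q,r] to [q,r] − [p,r] + [p,q]. For instance
  ∂[v_2,v_3,v_6] = [v_3,v_6] − [v_2,v_6] + [v_2,v_3],
  ∂[v_1,v_4,v_5] = [v_4,v_5] − [v_1,v_5] + [v_1,v_4].
The 18×12 boundary matrix has rank 12 and Smith normal form diag(1,1,1,1,1,1,1,1,1,1,1,2).

Reading off H_k = ker ∂_k / im ∂_{k+1}:

  H_0: rank C_0 − rank ∂_1 = 7 − 6 = 1, and the invariant factors of ∂_1 are all 1, so H_0 = Z.
  H_1: rank ker ∂_1 − rank ∂_2 = (18 − 6) − 12 = 0, and ∂_2 has invariant factor 2 > 1, so H_1 = Z_2.
  H_2: rank ker ∂_2 − rank ∂_3 = (12 − 12) − 0 = 0, and there is no ∂_3, so H_2 = 0.

As a check, the Euler characteristic is 7 − 18 + 12 = 1, which agrees with 1 − 0 + 0 = 1.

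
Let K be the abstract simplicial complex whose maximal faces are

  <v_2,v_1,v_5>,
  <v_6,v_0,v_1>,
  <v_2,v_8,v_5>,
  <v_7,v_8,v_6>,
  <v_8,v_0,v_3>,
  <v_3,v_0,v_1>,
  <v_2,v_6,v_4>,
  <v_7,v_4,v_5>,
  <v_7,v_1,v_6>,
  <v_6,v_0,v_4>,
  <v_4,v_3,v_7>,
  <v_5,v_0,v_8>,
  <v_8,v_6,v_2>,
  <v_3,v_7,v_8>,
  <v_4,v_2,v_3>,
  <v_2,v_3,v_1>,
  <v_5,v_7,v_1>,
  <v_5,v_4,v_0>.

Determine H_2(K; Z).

H_2 = Z.

Take the total order v_0 < v_1 < v_2 < v_3 < v_4 < v_5 < v_6 < v_7 < v_8 on the vertex set. Then K (dimension 2) consists of the simplices:

  0-simplices (9): [v_0], [v_1], [v_2], [v_3], [v_4], [v_5], [v_6], [v_7], [v_8]
  1-simplices (27): (27 of them)
  2-simplices (18): (18 of them)

Hence C_0 ≅ Z^9, C_1 ≅ Z^27, C_2 ≅ Z^18.

The boundary map ∂_1: C_1 → C_0 is given by ∂[p,q] = [q] − [p].
The 9×27 boundary matrix has rank 8 and Smith normal form diag(1,1,1,1,1,1,1,1).

∂_2: C_2 → C_1 acts by ∂[p,q,r] = [q,r] − [p,r] + [p,q]. For instance
  ∂[v_2,v_3,v_4] = [v_3,v_4] − [v_2,v_4] + [v_2,v_3],
  ∂[v_0,v_4,v_5] = [v_4,v_5] − [v_0,v_5] + [v_0,v_4].
The 27×18 boundary matrix has rank 17 and Smith normal form diag(1,1,1,1,1,1,1,1,1,1,1,1,1,1,1,1,1).

Now H_k = ker ∂_k / im ∂_{k+1}, so:

  H_2: rank ker ∂_2 − rank ∂_3 = (18 − 17) − 0 = 1, and there is no ∂_3, so H_2 ≅ Z.

(K is a triangulation of the torus T^2.)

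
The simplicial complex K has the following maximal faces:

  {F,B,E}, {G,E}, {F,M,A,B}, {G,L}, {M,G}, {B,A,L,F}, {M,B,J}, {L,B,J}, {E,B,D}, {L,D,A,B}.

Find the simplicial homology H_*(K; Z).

K has 9 vertices, 21 edges, 14 triangles, 3 3-simplices.
rank ∂_0 = 0, rank ∂_1 = 8 ⇒ b_0 = 9 − 0 − 8 = 1; all invariant factors of ∂_1 are 1 so no torsion. So H_0 = Z.
rank ∂_1 = 8, rank ∂_2 = 11 ⇒ b_1 = 21 − 8 − 11 = 2; all invariant factors of ∂_2 are 1 so no torsion. So H_1 = Z^2.
rank ∂_2 = 11, rank ∂_3 = 3 ⇒ b_2 = 14 − 11 − 3 = 0; all invariant factors of ∂_3 are 1 so no torsion. So H_2 = 0.
rank ∂_3 = 3, rank ∂_4 = 0 ⇒ b_3 = 3 − 3 − 0 = 0. So H_3 = 0.

H_0 ≅ Z,  H_1 ≅ Z^2,  H_2 = 0,  H_3 = 0.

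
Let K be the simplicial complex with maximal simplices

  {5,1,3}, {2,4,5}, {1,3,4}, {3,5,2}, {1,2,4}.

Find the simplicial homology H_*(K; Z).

H_0 ≅ Z,  H_1 ≅ Z,  H_2 = 0.

Fix the vertex order 1 < 2 < 3 < 4 < 5 and write every simplex with vertices in increasing order. Then dim K = 2 and the simplices of K are:

  0-simplices (5): [1], [2], [3], [4], [5]
  1-simplices (10): [1,2], [1,3], [1,4], [1,5], [2,3], [2,4], [2,5], [3,4], [3,5], [4,5]
  2-simplices (5): [1,2,4], [1,3,4], [1,3,5], [2,3,5], [2,4,5]

so the chain groups are C_0 ≅ Z^5, C_1 ≅ Z^10, C_2 ≅ Z^5.

∂_1: C_1 → C_0 maps an edge to its endpoints' difference, ∂[p,q] = q − p. For instance
  ∂[4,5] = [5] − [4].
The 5×10 boundary matrix has rank 4 and Smith normal form diag(1,1,1,1).

The boundary map ∂_2: C_2 → C_1 acts by ∂[p,q,r] = [q,r] − [p,r] + [p,q]. For instance
  ∂[2,4,5] = [4,5] − [2,5] + [2,4],
  ∂[1,3,5] = [3,5] − [1,5] + [1,3].
The 10×5 boundary matrix has rank 5 and Smith normal form diag(1,1,1,1,1).

Now H_k = ker ∂_k / im ∂_{k+1}, so:

  H_0: rank C_0 − rank ∂_1 = 5 − 4 = 1, and the invariant factors of ∂_1 are all 1, so H_0 = Z.
  H_1: rank ker ∂_1 − rank ∂_2 = (10 − 4) − 5 = 1, and the invariant factors of ∂_2 are all 1, so H_1 = Z.
  H_2: rank ker ∂_2 − rank ∂_3 = (5 − 5) − 0 = 0, and there is no ∂_3, so H_2 = 0.

As a check, the Euler characteristic is 5 − 10 + 5 = 0, which agrees with 1 − 1 + 0 = 0.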